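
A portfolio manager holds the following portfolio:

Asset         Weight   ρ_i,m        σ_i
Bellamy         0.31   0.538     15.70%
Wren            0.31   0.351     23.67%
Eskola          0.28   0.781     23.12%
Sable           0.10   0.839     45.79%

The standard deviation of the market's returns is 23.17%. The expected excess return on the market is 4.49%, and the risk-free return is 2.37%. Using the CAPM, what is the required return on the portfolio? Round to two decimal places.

5.10%

β_Bellamy = 0.538 × 15.70% / 23.17% = 0.3645
β_Wren = 0.351 × 23.67% / 23.17% = 0.3586
β_Eskola = 0.781 × 23.12% / 23.17% = 0.7793
β_Sable = 0.839 × 45.79% / 23.17% = 1.6581
β_P = Σ w_i β_i = 0.31×0.3645 + 0.31×0.3586 + 0.28×0.7793 + 0.10×1.6581 = 0.6082
E(R_P) = R_f + β_P × MRP = 2.37% + 0.6082 × 4.49% = 5.10%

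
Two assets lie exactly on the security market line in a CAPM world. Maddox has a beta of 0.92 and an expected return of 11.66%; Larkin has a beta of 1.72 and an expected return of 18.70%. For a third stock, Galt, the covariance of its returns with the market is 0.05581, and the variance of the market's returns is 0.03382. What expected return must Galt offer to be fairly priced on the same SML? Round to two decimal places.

18.09%

MRP = (18.70% − 11.66%) / (1.72 − 0.92) = 8.8000%
R_f = 11.66% − 0.92 × 8.8000% = 3.5640%
β_Galt = Cov / Var(R_m) = 0.05581 / 0.03382 = 1.6502
E(R_Galt) = R_f + β × MRP = 3.5640% + 1.6502 × 8.8000% = 18.09%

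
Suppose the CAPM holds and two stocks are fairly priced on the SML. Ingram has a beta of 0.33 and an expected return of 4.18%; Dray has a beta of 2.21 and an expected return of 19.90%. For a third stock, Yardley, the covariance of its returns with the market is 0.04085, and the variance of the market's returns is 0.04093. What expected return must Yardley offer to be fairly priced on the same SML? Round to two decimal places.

9.77%

MRP = (19.90% − 4.18%) / (2.21 − 0.33) = 8.3617%
R_f = 4.18% − 0.33 × 8.3617% = 1.4206%
β_Yardley = Cov / Var(R_m) = 0.04085 / 0.04093 = 0.9980
E(R_Yardley) = R_f + β × MRP = 1.4206% + 0.9980 × 8.3617% = 9.77%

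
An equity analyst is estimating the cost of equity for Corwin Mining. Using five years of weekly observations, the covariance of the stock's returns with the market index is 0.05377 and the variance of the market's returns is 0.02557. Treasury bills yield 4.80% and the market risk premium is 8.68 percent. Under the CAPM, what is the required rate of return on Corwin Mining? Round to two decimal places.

β = Cov(R_i, R_m) / Var(R_m) = 0.05377 / 0.02557 = 2.1029
E(R) = R_f + β × MRP = 4.80% + 2.1029 × 8.68% = 23.05%

23.05%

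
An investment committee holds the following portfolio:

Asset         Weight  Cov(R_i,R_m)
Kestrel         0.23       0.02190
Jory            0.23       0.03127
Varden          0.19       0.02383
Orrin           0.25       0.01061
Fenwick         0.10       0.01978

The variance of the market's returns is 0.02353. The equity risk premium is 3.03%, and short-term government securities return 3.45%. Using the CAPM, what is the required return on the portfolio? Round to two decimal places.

β_Kestrel = 0.02190 / 0.02353 = 0.9307
β_Jory = 0.03127 / 0.02353 = 1.3289
β_Varden = 0.02383 / 0.02353 = 1.0127
β_Orrin = 0.01061 / 0.02353 = 0.4509
β_Fenwick = 0.01978 / 0.02353 = 0.8406
β_P = Σ w_i β_i = 0.23×0.9307 + 0.23×1.3289 + 0.19×1.0127 + 0.25×0.4509 + 0.10×0.8406 = 0.9089
E(R_P) = R_f + β_P × MRP = 3.45% + 0.9089 × 3.03% = 6.20%

6.20%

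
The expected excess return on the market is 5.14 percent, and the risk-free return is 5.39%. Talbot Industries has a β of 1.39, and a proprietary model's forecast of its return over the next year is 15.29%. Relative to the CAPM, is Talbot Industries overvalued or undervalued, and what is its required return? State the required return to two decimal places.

Undervalued; required return 12.53%

Required return = R_f + β·MRP = 5.39% + 1.39 × 5.14% = 12.53%
Forecast 15.29% > required 12.53% → the stock plots above the SML → undervalued.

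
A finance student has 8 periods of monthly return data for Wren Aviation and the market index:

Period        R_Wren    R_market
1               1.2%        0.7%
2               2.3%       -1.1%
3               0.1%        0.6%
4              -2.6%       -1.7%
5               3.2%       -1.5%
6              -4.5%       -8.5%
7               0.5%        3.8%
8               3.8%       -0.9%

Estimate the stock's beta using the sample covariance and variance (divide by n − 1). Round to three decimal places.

0.457

Mean R_i = (1.2 + 2.3 + 0.1 − 2.6 + 3.2 − 4.5 + 0.5 + 3.8) / 8 = 0.5000%
Mean R_m = (0.7 − 1.1 + 0.6 − 1.7 − 1.5 − 8.5 + 3.8 − 0.9) / 8 = -1.0750%
Σ(R_i − R̄_i)(R_m − R̄_m) = 39.0200  ⇒  Cov = 39.0200 / 7 = 5.5743
Σ(R_m − R̄_m)² = 85.4550  ⇒  Var(R_m) = 85.4550 / 7 = 12.2079
β = Cov / Var(R_m) = 5.5743 / 12.2079 = 0.4566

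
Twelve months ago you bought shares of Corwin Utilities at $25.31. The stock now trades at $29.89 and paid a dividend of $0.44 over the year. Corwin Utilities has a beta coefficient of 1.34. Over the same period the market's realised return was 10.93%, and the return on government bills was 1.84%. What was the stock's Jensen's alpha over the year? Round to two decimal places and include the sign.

Realised HPR = (P1 + D1 − P0) / P0 = (29.89 + 0.44 − 25.31) / 25.31 = 5.02 / 25.31 = 19.8341%
MRP = 10.93% − 1.84% = 9.09%
CAPM required = R_f + β·MRP = 1.84% + 1.34 × 9.09% = 14.0206%
α = realised − required = 19.8341% − 14.0206% = +5.81%

+5.81%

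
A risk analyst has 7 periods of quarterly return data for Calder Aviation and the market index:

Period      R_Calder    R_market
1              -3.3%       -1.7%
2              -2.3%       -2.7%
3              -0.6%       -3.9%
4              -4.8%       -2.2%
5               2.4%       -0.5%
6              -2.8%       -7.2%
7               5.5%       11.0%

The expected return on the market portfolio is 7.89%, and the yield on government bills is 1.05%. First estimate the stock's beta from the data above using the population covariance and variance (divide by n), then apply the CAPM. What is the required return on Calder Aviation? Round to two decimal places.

4.48%

Mean R_i = (-3.3 − 2.3 − 0.6 − 4.8 + 2.4 − 2.8 + 5.5) / 7 = -0.8429%
Mean R_m = (-1.7 − 2.7 − 3.9 − 2.2 − 0.5 − 7.2 + 11.0) / 7 = -1.0286%
Σ(R_i − R̄_i)(R_m − R̄_m) = 98.1114  ⇒  Cov = 98.1114 / 7 = 14.0159
Σ(R_m − R̄_m)² = 195.9143  ⇒  Var(R_m) = 195.9143 / 7 = 27.9878
β = Cov / Var(R_m) = 14.0159 / 27.9878 = 0.5008
MRP = 7.89% − 1.05% = 6.84%
E(R) = R_f + β × MRP = 1.05% + 0.5008 × 6.84% = 4.48%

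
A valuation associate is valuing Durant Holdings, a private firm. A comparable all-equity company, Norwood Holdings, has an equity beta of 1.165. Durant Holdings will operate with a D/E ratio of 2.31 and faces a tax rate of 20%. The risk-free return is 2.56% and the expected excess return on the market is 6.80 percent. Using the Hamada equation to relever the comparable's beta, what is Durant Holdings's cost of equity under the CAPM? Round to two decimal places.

25.12%

β_L = β_U × [1 + (1 − t)(D/E)] = 1.165 × [1 + (1 − 0.20) × 2.31]
    = 1.165 × [1 + 0.80 × 2.31] = 1.165 × 2.8480 = 3.3179
E(R) = R_f + β_L × MRP = 2.56% + 3.3179 × 6.80% = 25.12%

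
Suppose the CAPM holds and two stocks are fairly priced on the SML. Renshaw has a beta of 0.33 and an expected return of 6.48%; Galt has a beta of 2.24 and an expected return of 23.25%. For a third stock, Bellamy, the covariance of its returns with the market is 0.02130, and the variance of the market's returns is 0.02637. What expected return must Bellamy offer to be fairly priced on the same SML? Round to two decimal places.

MRP = (23.25% − 6.48%) / (2.24 − 0.33) = 8.7801%
R_f = 6.48% − 0.33 × 8.7801% = 3.5826%
β_Bellamy = Cov / Var(R_m) = 0.02130 / 0.02637 = 0.8077
E(R_Bellamy) = R_f + β × MRP = 3.5826% + 0.8077 × 8.7801% = 10.67%

10.67%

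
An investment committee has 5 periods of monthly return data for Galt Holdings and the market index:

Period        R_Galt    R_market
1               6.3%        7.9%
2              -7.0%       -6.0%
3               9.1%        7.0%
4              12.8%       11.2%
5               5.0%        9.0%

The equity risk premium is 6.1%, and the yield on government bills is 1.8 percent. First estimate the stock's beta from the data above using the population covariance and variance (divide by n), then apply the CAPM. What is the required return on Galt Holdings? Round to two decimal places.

8.13%

Mean R_i = (6.3 − 7.0 + 9.1 + 12.8 + 5.0) / 5 = 5.2400%
Mean R_m = (7.9 − 6.0 + 7.0 + 11.2 + 9.0) / 5 = 5.8200%
Σ(R_i − R̄_i)(R_m − R̄_m) = 191.3460  ⇒  Cov = 191.3460 / 5 = 38.2692
Σ(R_m − R̄_m)² = 184.4880  ⇒  Var(R_m) = 184.4880 / 5 = 36.8976
β = Cov / Var(R_m) = 38.2692 / 36.8976 = 1.0372
E(R) = R_f + β × MRP = 1.8% + 1.0372 × 6.1% = 8.13%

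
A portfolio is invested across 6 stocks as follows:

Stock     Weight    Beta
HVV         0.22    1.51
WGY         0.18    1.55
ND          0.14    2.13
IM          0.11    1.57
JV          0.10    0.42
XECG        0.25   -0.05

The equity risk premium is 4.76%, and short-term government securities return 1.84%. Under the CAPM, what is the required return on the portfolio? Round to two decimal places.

7.13%

β_P = Σ w_i β_i = 0.22×1.51 + 0.18×1.55 + 0.14×2.13 + 0.11×1.57 + 0.10×0.42 + 0.25×-0.05 = 1.1116
E(R_P) = R_f + β_P × MRP = 1.84% + 1.1116 × 4.76% = 7.13%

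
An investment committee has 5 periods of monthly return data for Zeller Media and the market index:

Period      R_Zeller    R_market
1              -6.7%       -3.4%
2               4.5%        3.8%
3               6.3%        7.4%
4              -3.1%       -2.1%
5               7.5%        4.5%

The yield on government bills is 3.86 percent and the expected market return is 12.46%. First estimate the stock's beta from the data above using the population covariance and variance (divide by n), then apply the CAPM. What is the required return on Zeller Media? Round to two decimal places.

14.98%

Mean R_i = (-6.7 + 4.5 + 6.3 − 3.1 + 7.5) / 5 = 1.7000%
Mean R_m = (-3.4 + 3.8 + 7.4 − 2.1 + 4.5) / 5 = 2.0400%
Σ(R_i − R̄_i)(R_m − R̄_m) = 109.4200  ⇒  Cov = 109.4200 / 5 = 21.8840
Σ(R_m − R̄_m)² = 84.6120  ⇒  Var(R_m) = 84.6120 / 5 = 16.9224
β = Cov / Var(R_m) = 21.8840 / 16.9224 = 1.2932
MRP = 12.46% − 3.86% = 8.60%
E(R) = R_f + β × MRP = 3.86% + 1.2932 × 8.60% = 14.98%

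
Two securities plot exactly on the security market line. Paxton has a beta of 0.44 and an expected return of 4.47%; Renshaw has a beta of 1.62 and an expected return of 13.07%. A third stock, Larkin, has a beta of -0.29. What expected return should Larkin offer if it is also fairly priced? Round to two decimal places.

MRP (SML slope) = (13.07% − 4.47%) / (1.62 − 0.44) = 8.60% / 1.18 = 7.2881%
R_f (intercept) = 4.47% − 0.44 × 7.2881% = 1.2632%
E(R_Larkin) = R_f + β × MRP = 1.2632% + -0.29 × 7.2881% = -0.85%

-0.85%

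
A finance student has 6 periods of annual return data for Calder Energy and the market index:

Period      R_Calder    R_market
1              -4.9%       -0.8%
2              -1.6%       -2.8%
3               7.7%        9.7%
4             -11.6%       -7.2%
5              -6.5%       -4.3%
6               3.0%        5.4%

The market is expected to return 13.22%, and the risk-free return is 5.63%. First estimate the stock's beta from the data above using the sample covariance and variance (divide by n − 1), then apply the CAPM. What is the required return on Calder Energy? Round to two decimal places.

13.55%

Mean R_i = (-4.9 − 1.6 + 7.7 − 11.6 − 6.5 + 3.0) / 6 = -2.3167%
Mean R_m = (-0.8 − 2.8 + 9.7 − 7.2 − 4.3 + 5.4) / 6 = 0.0000%
Σ(R_i − R̄_i)(R_m − R̄_m) = 210.7600  ⇒  Cov = 210.7600 / 5 = 42.1520
Σ(R_m − R̄_m)² = 202.0600  ⇒  Var(R_m) = 202.0600 / 5 = 40.4120
β = Cov / Var(R_m) = 42.1520 / 40.4120 = 1.0431
MRP = 13.22% − 5.63% = 7.59%
E(R) = R_f + β × MRP = 5.63% + 1.0431 × 7.59% = 13.55%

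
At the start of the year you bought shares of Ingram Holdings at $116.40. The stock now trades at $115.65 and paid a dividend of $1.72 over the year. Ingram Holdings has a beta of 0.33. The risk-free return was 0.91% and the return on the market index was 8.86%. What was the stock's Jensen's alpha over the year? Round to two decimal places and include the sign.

Realised HPR = (P1 + D1 − P0) / P0 = (115.65 + 1.72 − 116.40) / 116.40 = 0.97 / 116.40 = 0.8333%
MRP = 8.86% − 0.91% = 7.95%
CAPM required = R_f + β·MRP = 0.91% + 0.33 × 7.95% = 3.5335%
α = realised − required = 0.8333% − 3.5335% = -2.70%

-2.70%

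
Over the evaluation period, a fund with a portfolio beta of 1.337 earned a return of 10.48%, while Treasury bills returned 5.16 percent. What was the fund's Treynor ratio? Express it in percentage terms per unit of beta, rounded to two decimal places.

Treynor = (R_P − R_f) / β_P = (10.48% − 5.16%) / 1.3370 = 5.32% / 1.3370 = 3.98%

3.98%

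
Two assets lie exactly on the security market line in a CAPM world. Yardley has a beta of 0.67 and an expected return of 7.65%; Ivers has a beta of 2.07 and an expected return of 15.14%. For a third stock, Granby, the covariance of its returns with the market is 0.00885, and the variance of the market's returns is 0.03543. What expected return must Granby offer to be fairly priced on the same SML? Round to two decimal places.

5.40%

MRP = (15.14% − 7.65%) / (2.07 − 0.67) = 5.3500%
R_f = 7.65% − 0.67 × 5.3500% = 4.0655%
β_Granby = Cov / Var(R_m) = 0.00885 / 0.03543 = 0.2498
E(R_Granby) = R_f + β × MRP = 4.0655% + 0.2498 × 5.3500% = 5.40%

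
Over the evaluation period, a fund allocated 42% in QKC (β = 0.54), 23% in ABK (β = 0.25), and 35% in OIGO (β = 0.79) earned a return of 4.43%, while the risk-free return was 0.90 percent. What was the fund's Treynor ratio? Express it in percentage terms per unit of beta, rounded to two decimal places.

6.29%

β_P = 0.42×0.54 + 0.23×0.25 + 0.35×0.79 = 0.5608
Treynor = (R_P − R_f) / β_P = (4.43% − 0.90%) / 0.5608 = 3.53% / 0.5608 = 6.29%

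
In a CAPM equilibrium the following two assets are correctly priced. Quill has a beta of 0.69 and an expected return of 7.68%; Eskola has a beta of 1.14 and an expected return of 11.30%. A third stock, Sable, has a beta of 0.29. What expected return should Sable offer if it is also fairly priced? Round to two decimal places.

4.46%

MRP (SML slope) = (11.30% − 7.68%) / (1.14 − 0.69) = 3.62% / 0.45 = 8.0444%
R_f (intercept) = 7.68% − 0.69 × 8.0444% = 2.1294%
E(R_Sable) = R_f + β × MRP = 2.1294% + 0.29 × 8.0444% = 4.46%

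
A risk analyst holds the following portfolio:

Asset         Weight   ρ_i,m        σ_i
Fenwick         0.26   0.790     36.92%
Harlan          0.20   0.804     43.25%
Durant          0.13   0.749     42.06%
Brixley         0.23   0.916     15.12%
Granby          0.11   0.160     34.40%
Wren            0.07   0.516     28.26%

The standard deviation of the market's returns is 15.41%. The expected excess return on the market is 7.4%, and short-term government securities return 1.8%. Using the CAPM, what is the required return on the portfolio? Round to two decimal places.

13.06%

β_Fenwick = 0.790 × 36.92% / 15.41% = 1.8927
β_Harlan = 0.804 × 43.25% / 15.41% = 2.2565
β_Durant = 0.749 × 42.06% / 15.41% = 2.0443
β_Brixley = 0.916 × 15.12% / 15.41% = 0.8988
β_Granby = 0.160 × 34.40% / 15.41% = 0.3572
β_Wren = 0.516 × 28.26% / 15.41% = 0.9463
β_P = Σ w_i β_i = 0.26×1.8927 + 0.20×2.2565 + 0.13×2.0443 + 0.23×0.8988 + 0.11×0.3572 + 0.07×0.9463 = 1.5214
E(R_P) = R_f + β_P × MRP = 1.8% + 1.5214 × 7.4% = 13.06%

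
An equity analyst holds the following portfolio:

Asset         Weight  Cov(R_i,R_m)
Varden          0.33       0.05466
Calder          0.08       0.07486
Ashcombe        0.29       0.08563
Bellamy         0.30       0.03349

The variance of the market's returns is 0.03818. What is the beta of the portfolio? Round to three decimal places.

β_Varden = 0.05466 / 0.03818 = 1.4316
β_Calder = 0.07486 / 0.03818 = 1.9607
β_Ashcombe = 0.08563 / 0.03818 = 2.2428
β_Bellamy = 0.03349 / 0.03818 = 0.8772
β_P = Σ w_i β_i = 0.33×1.4316 + 0.08×1.9607 + 0.29×2.2428 + 0.30×0.8772 = 1.5429

1.543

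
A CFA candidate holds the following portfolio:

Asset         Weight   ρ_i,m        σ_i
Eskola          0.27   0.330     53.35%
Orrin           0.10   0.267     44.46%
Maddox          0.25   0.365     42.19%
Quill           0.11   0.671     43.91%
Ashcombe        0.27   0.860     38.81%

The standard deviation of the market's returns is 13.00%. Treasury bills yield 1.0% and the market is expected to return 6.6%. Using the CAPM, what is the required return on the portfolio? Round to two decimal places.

10.50%

β_Eskola = 0.330 × 53.35% / 13.00% = 1.3543
β_Orrin = 0.267 × 44.46% / 13.00% = 0.9131
β_Maddox = 0.365 × 42.19% / 13.00% = 1.1846
β_Quill = 0.671 × 43.91% / 13.00% = 2.2664
β_Ashcombe = 0.860 × 38.81% / 13.00% = 2.5674
β_P = Σ w_i β_i = 0.27×1.3543 + 0.10×0.9131 + 0.25×1.1846 + 0.11×2.2664 + 0.27×2.5674 = 1.6956
MRP = 6.6% − 1.0% = 5.60%
E(R_P) = R_f + β_P × MRP = 1.0% + 1.6956 × 5.6% = 10.50%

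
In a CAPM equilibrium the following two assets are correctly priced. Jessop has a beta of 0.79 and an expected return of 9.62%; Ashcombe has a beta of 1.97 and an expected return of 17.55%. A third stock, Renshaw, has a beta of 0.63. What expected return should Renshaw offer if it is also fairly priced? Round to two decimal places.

8.54%

MRP (SML slope) = (17.55% − 9.62%) / (1.97 − 0.79) = 7.93% / 1.18 = 6.7203%
R_f (intercept) = 9.62% − 0.79 × 6.7203% = 4.3110%
E(R_Renshaw) = R_f + β × MRP = 4.3110% + 0.63 × 6.7203% = 8.54%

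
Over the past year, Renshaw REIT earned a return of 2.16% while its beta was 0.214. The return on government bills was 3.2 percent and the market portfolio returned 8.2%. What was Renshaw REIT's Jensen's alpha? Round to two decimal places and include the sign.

-2.11%

Market excess return = 8.2% − 3.2% = 5.00%
CAPM benchmark = R_f + β(R_m − R_f) = 3.2% + 0.214 × 5.0% = 4.2700%
α = actual − benchmark = 2.16% − 4.2700% = -2.11%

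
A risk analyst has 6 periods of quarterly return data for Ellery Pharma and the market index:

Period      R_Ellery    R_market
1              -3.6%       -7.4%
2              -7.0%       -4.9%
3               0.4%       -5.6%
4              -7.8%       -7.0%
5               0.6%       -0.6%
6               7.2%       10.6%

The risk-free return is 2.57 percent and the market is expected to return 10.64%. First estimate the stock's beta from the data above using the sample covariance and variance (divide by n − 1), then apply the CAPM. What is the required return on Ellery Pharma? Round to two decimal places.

Mean R_i = (-3.6 − 7.0 + 0.4 − 7.8 + 0.6 + 7.2) / 6 = -1.7000%
Mean R_m = (-7.4 − 4.9 − 5.6 − 7.0 − 0.6 + 10.6) / 6 = -2.4833%
Σ(R_i − R̄_i)(R_m − R̄_m) = 163.9300  ⇒  Cov = 163.9300 / 5 = 32.7860
Σ(R_m − R̄_m)² = 234.8483  ⇒  Var(R_m) = 234.8483 / 5 = 46.9697
β = Cov / Var(R_m) = 32.7860 / 46.9697 = 0.6980
MRP = 10.64% − 2.57% = 8.07%
E(R) = R_f + β × MRP = 2.57% + 0.6980 × 8.07% = 8.20%

8.20%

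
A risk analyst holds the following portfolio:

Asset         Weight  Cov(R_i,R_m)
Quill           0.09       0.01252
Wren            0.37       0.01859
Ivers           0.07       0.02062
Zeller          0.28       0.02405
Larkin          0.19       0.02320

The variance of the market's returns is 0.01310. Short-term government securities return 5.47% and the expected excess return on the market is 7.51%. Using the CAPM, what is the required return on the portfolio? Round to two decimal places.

β_Quill = 0.01252 / 0.01310 = 0.9557
β_Wren = 0.01859 / 0.01310 = 1.4191
β_Ivers = 0.02062 / 0.01310 = 1.5740
β_Zeller = 0.02405 / 0.01310 = 1.8359
β_Larkin = 0.02320 / 0.01310 = 1.7710
β_P = Σ w_i β_i = 0.09×0.9557 + 0.37×1.4191 + 0.07×1.5740 + 0.28×1.8359 + 0.19×1.7710 = 1.5718
E(R_P) = R_f + β_P × MRP = 5.47% + 1.5718 × 7.51% = 17.27%

17.27%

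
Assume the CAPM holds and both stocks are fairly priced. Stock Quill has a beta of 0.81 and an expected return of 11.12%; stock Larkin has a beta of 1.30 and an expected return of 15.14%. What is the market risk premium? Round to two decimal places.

Both satisfy E(R) = R_f + β·MRP, so the slope of the SML is
MRP = (15.14% − 11.12%) / (1.30 − 0.81) = 4.02% / 0.49 = 8.2041%

8.20%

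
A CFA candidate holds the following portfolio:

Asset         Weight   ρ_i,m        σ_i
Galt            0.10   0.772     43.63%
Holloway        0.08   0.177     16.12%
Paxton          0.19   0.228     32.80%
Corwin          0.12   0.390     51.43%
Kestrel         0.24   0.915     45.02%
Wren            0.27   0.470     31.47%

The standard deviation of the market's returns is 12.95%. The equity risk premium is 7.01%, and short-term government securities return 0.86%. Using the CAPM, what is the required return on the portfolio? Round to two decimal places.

12.39%

β_Galt = 0.772 × 43.63% / 12.95% = 2.6010
β_Holloway = 0.177 × 16.12% / 12.95% = 0.2203
β_Paxton = 0.228 × 32.80% / 12.95% = 0.5775
β_Corwin = 0.390 × 51.43% / 12.95% = 1.5489
β_Kestrel = 0.915 × 45.02% / 12.95% = 3.1809
β_Wren = 0.470 × 31.47% / 12.95% = 1.1422
β_P = Σ w_i β_i = 0.10×2.6010 + 0.08×0.2203 + 0.19×0.5775 + 0.12×1.5489 + 0.24×3.1809 + 0.27×1.1422 = 1.6451
E(R_P) = R_f + β_P × MRP = 0.86% + 1.6451 × 7.01% = 12.39%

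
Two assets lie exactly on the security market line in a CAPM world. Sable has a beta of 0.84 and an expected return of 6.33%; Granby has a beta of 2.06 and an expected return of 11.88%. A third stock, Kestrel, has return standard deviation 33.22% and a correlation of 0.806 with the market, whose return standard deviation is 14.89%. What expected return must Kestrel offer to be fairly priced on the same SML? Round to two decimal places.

10.69%

MRP = (11.88% − 6.33%) / (2.06 − 0.84) = 4.5492%
R_f = 6.33% − 0.84 × 4.5492% = 2.5087%
β_Kestrel = ρ·σ_i/σ_m = 0.806 × 33.22 / 14.89 = 1.7982
E(R_Kestrel) = R_f + β × MRP = 2.5087% + 1.7982 × 4.5492% = 10.69%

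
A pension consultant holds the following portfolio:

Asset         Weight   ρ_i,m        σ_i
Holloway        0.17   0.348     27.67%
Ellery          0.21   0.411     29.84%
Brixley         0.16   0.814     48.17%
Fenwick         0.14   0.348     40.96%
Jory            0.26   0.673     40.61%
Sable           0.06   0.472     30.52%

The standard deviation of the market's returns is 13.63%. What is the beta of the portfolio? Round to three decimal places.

1.501

β_Holloway = 0.348 × 27.67% / 13.63% = 0.7065
β_Ellery = 0.411 × 29.84% / 13.63% = 0.8998
β_Brixley = 0.814 × 48.17% / 13.63% = 2.8768
β_Fenwick = 0.348 × 40.96% / 13.63% = 1.0458
β_Jory = 0.673 × 40.61% / 13.63% = 2.0052
β_Sable = 0.472 × 30.52% / 13.63% = 1.0569
β_P = Σ w_i β_i = 0.17×0.7065 + 0.21×0.8998 + 0.16×2.8768 + 0.14×1.0458 + 0.26×2.0052 + 0.06×1.0569 = 1.5005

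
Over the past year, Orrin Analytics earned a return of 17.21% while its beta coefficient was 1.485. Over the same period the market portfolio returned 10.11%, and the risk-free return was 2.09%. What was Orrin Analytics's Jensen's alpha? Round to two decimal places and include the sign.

+3.21%

Market excess return = 10.11% − 2.09% = 8.02%
CAPM benchmark = R_f + β(R_m − R_f) = 2.09% + 1.485 × 8.02% = 13.99970%
α = actual − benchmark = 17.21% − 13.99970% = +3.21%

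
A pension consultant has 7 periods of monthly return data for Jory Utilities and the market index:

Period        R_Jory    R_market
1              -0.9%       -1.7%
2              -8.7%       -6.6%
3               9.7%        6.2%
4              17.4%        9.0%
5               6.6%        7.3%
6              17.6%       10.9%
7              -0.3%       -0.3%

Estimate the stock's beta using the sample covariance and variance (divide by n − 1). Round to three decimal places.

1.475

Mean R_i = (-0.9 − 8.7 + 9.7 + 17.4 + 6.6 + 17.6 − 0.3) / 7 = 5.9143%
Mean R_m = (-1.7 − 6.6 + 6.2 + 9.0 + 7.3 + 10.9 − 0.3) / 7 = 3.5429%
Σ(R_i − R̄_i)(R_m − R̄_m) = 369.1257  ⇒  Cov = 369.1257 / 6 = 61.5210
Σ(R_m − R̄_m)² = 250.2171  ⇒  Var(R_m) = 250.2171 / 6 = 41.7029
β = Cov / Var(R_m) = 61.5210 / 41.7029 = 1.4752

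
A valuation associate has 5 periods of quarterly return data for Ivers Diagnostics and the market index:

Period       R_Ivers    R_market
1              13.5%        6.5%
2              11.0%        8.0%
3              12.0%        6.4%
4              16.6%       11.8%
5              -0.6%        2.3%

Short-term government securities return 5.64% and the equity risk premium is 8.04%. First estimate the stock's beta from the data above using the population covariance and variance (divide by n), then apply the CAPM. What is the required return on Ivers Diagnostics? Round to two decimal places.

19.32%

Mean R_i = (13.5 + 11.0 + 12.0 + 16.6 − 0.6) / 5 = 10.5000%
Mean R_m = (6.5 + 8.0 + 6.4 + 11.8 + 2.3) / 5 = 7.0000%
Σ(R_i − R̄_i)(R_m − R̄_m) = 79.5500  ⇒  Cov = 79.5500 / 5 = 15.9100
Σ(R_m − R̄_m)² = 46.7400  ⇒  Var(R_m) = 46.7400 / 5 = 9.3480
β = Cov / Var(R_m) = 15.9100 / 9.3480 = 1.7020
E(R) = R_f + β × MRP = 5.64% + 1.7020 × 8.04% = 19.32%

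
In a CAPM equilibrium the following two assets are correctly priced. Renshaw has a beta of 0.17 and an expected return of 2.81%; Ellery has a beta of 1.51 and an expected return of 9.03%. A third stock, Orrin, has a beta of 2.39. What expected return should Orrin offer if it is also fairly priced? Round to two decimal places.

13.11%

MRP (SML slope) = (9.03% − 2.81%) / (1.51 − 0.17) = 6.22% / 1.34 = 4.6418%
R_f (intercept) = 2.81% − 0.17 × 4.6418% = 2.0209%
E(R_Orrin) = R_f + β × MRP = 2.0209% + 2.39 × 4.6418% = 13.11%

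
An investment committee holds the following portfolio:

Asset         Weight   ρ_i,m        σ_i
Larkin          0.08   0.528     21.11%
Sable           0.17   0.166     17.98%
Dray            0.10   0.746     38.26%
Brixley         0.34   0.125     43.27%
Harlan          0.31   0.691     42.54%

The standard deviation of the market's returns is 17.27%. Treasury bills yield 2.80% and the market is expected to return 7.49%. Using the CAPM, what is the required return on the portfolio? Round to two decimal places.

β_Larkin = 0.528 × 21.11% / 17.27% = 0.6454
β_Sable = 0.166 × 17.98% / 17.27% = 0.1728
β_Dray = 0.746 × 38.26% / 17.27% = 1.6527
β_Brixley = 0.125 × 43.27% / 17.27% = 0.3132
β_Harlan = 0.691 × 42.54% / 17.27% = 1.7021
β_P = Σ w_i β_i = 0.08×0.6454 + 0.17×0.1728 + 0.10×1.6527 + 0.34×0.3132 + 0.31×1.7021 = 0.8804
MRP = 7.49% − 2.80% = 4.69%
E(R_P) = R_f + β_P × MRP = 2.80% + 0.8804 × 4.69% = 6.93%

6.93%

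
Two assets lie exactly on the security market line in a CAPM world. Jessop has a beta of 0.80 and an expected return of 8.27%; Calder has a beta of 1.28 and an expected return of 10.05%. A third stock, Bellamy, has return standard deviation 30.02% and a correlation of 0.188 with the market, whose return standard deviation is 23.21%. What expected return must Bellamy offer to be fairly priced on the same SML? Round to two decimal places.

6.21%

MRP = (10.05% − 8.27%) / (1.28 − 0.80) = 3.7083%
R_f = 8.27% − 0.80 × 3.7083% = 5.3034%
β_Bellamy = ρ·σ_i/σ_m = 0.188 × 30.02 / 23.21 = 0.2432
E(R_Bellamy) = R_f + β × MRP = 5.3034% + 0.2432 × 3.7083% = 6.21%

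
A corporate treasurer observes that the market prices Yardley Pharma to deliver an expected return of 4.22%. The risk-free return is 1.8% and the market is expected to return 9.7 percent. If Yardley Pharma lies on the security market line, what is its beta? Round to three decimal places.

0.306

MRP = 9.7% − 1.8% = 7.90%
β = (E(R) − R_f) / MRP = (4.22% − 1.8%) / 7.9% = 2.42% / 7.9% = 0.306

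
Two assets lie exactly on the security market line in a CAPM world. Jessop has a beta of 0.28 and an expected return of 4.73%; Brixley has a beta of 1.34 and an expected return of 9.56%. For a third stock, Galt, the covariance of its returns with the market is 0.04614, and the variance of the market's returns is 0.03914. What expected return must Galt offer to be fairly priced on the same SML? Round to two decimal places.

8.83%

MRP = (9.56% − 4.73%) / (1.34 − 0.28) = 4.5566%
R_f = 4.73% − 0.28 × 4.5566% = 3.4542%
β_Galt = Cov / Var(R_m) = 0.04614 / 0.03914 = 1.1788
E(R_Galt) = R_f + β × MRP = 3.4542% + 1.1788 × 4.5566% = 8.83%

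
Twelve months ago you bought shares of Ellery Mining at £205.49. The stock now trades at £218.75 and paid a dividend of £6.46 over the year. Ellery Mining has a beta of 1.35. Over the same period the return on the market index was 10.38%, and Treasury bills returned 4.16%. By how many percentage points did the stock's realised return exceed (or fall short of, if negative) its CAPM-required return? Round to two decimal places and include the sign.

-2.96%

Realised HPR = (P1 + D1 − P0) / P0 = (218.75 + 6.46 − 205.49) / 205.49 = 19.72 / 205.49 = 9.5966%
MRP = 10.38% − 4.16% = 6.22%
CAPM required = R_f + β·MRP = 4.16% + 1.35 × 6.22% = 12.5570%
α = realised − required = 9.5966% − 12.5570% = -2.96%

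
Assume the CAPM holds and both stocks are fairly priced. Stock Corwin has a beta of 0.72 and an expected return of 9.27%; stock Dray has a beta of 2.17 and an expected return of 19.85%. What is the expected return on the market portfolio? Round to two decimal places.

Both satisfy E(R) = R_f + β·MRP, so the slope of the SML is
MRP = (19.85% − 9.27%) / (2.17 − 0.72) = 10.58% / 1.45 = 7.2966%
R_f = E(R_Corwin) − β_Corwin·MRP = 9.27% − 0.72 × 7.2966% = 4.0164%
E(R_m) = R_f + MRP = 4.0164% + 7.2966% = 11.31%

11.31%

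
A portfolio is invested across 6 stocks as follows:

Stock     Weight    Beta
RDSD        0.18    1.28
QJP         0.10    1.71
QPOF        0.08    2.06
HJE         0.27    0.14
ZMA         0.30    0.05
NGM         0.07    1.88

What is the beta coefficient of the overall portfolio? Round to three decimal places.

0.751

β_P = Σ w_i β_i = 0.18×1.28 + 0.10×1.71 + 0.08×2.06 + 0.27×0.14 + 0.30×0.05 + 0.07×1.88 = 0.7506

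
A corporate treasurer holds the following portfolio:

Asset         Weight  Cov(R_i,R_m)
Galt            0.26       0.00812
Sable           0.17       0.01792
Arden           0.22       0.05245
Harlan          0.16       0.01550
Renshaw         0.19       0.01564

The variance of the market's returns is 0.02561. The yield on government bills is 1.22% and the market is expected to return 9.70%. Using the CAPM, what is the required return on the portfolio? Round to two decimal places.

β_Galt = 0.00812 / 0.02561 = 0.3171
β_Sable = 0.01792 / 0.02561 = 0.6997
β_Arden = 0.05245 / 0.02561 = 2.0480
β_Harlan = 0.01550 / 0.02561 = 0.6052
β_Renshaw = 0.01564 / 0.02561 = 0.6107
β_P = Σ w_i β_i = 0.26×0.3171 + 0.17×0.6997 + 0.22×2.0480 + 0.16×0.6052 + 0.19×0.6107 = 0.8648
MRP = 9.70% − 1.22% = 8.48%
E(R_P) = R_f + β_P × MRP = 1.22% + 0.8648 × 8.48% = 8.55%

8.55%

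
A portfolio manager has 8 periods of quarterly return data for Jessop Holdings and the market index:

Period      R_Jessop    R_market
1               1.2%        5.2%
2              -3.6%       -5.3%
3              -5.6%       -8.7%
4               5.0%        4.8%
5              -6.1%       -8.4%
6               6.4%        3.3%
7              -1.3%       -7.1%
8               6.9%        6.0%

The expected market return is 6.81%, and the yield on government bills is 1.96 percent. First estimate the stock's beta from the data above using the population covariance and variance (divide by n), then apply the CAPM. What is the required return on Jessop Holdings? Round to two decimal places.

Mean R_i = (1.2 − 3.6 − 5.6 + 5.0 − 6.1 + 6.4 − 1.3 + 6.9) / 8 = 0.3625%
Mean R_m = (5.2 − 5.3 − 8.7 + 4.8 − 8.4 + 3.3 − 7.1 + 6.0) / 8 = -1.2750%
Σ(R_i − R̄_i)(R_m − R̄_m) = 224.7275  ⇒  Cov = 224.7275 / 8 = 28.0909
Σ(R_m − R̄_m)² = 308.7150  ⇒  Var(R_m) = 308.7150 / 8 = 38.5894
β = Cov / Var(R_m) = 28.0909 / 38.5894 = 0.7279
MRP = 6.81% − 1.96% = 4.85%
E(R) = R_f + β × MRP = 1.96% + 0.7279 × 4.85% = 5.49%

5.49%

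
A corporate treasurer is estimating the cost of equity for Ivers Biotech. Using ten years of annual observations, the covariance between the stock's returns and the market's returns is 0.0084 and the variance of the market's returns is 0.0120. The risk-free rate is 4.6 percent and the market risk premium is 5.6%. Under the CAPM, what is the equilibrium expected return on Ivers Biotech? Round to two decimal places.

β = Cov(R_i, R_m) / Var(R_m) = 0.0084 / 0.0120 = 0.7000
E(R) = R_f + β × MRP = 4.6% + 0.7000 × 5.6% = 8.52%

8.52%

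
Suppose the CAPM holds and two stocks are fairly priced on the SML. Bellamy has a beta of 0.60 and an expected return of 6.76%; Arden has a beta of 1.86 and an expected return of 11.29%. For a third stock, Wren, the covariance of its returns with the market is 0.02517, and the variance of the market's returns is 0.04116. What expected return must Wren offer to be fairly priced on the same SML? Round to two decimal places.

MRP = (11.29% − 6.76%) / (1.86 − 0.60) = 3.5952%
R_f = 6.76% − 0.60 × 3.5952% = 4.6029%
β_Wren = Cov / Var(R_m) = 0.02517 / 0.04116 = 0.6115
E(R_Wren) = R_f + β × MRP = 4.6029% + 0.6115 × 3.5952% = 6.80%

6.80%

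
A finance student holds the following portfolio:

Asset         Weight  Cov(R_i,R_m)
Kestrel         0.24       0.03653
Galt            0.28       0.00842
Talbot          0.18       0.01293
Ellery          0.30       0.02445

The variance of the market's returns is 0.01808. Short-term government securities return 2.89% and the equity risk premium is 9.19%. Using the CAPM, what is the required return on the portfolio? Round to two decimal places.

13.46%

β_Kestrel = 0.03653 / 0.01808 = 2.0205
β_Galt = 0.00842 / 0.01808 = 0.4657
β_Talbot = 0.01293 / 0.01808 = 0.7152
β_Ellery = 0.02445 / 0.01808 = 1.3523
β_P = Σ w_i β_i = 0.24×2.0205 + 0.28×0.4657 + 0.18×0.7152 + 0.30×1.3523 = 1.1497
E(R_P) = R_f + β_P × MRP = 2.89% + 1.1497 × 9.19% = 13.46%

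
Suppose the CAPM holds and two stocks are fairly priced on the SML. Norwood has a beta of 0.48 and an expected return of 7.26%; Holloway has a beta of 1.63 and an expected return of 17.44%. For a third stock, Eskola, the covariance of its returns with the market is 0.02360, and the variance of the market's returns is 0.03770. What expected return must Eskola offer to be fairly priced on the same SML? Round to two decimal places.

8.55%

MRP = (17.44% − 7.26%) / (1.63 − 0.48) = 8.8522%
R_f = 7.26% − 0.48 × 8.8522% = 3.0109%
β_Eskola = Cov / Var(R_m) = 0.02360 / 0.03770 = 0.6260
E(R_Eskola) = R_f + β × MRP = 3.0109% + 0.6260 × 8.8522% = 8.55%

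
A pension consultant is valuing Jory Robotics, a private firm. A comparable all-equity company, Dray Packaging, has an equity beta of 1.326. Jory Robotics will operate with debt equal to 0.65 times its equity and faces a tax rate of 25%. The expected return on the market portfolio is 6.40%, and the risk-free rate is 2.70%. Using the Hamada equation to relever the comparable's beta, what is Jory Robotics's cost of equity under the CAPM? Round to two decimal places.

10.00%

β_L = β_U × [1 + (1 − t)(D/E)] = 1.326 × [1 + (1 − 0.25) × 0.65]
    = 1.326 × [1 + 0.75 × 0.65] = 1.326 × 1.4875 = 1.9724
MRP = 6.40% − 2.70% = 3.70%
E(R) = R_f + β_L × MRP = 2.70% + 1.9724 × 3.70% = 10.00%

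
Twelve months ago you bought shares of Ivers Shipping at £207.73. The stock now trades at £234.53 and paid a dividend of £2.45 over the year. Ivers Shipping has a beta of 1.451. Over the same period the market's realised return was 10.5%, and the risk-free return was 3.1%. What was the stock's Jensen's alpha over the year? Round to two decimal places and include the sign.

+0.24%

Realised HPR = (P1 + D1 − P0) / P0 = (234.53 + 2.45 − 207.73) / 207.73 = 29.25 / 207.73 = 14.0808%
MRP = 10.5% − 3.1% = 7.40%
CAPM required = R_f + β·MRP = 3.1% + 1.451 × 7.4% = 13.8374%
α = realised − required = 14.0808% − 13.8374% = +0.24%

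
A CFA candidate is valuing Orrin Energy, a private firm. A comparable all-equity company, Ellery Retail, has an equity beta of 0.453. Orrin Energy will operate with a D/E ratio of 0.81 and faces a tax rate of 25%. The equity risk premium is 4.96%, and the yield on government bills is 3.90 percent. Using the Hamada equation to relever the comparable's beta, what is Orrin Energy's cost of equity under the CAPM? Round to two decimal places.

β_L = β_U × [1 + (1 − t)(D/E)] = 0.453 × [1 + (1 − 0.25) × 0.81]
    = 0.453 × [1 + 0.75 × 0.81] = 0.453 × 1.6075 = 0.7282
E(R) = R_f + β_L × MRP = 3.90% + 0.7282 × 4.96% = 7.51%

7.51%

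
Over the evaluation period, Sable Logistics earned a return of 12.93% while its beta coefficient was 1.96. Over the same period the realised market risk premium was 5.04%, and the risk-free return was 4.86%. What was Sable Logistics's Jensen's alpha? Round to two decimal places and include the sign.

-1.81%

CAPM benchmark = R_f + β(R_m − R_f) = 4.86% + 1.96 × 5.04% = 14.7384%
α = actual − benchmark = 12.93% − 14.7384% = -1.81%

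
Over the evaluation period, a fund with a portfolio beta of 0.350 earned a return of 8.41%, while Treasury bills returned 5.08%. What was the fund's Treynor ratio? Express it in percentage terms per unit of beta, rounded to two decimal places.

9.51%

Treynor = (R_P − R_f) / β_P = (8.41% − 5.08%) / 0.3500 = 3.33% / 0.3500 = 9.51%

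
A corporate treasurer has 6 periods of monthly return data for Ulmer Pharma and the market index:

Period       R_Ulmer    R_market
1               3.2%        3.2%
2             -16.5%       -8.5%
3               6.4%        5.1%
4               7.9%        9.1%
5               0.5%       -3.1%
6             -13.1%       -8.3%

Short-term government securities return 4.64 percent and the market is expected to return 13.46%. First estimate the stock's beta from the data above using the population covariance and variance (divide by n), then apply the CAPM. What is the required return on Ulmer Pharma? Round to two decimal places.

Mean R_i = (3.2 − 16.5 + 6.4 + 7.9 + 0.5 − 13.1) / 6 = -1.9333%
Mean R_m = (3.2 − 8.5 + 5.1 + 9.1 − 3.1 − 8.3) / 6 = -0.4167%
Σ(R_i − R̄_i)(R_m − R̄_m) = 357.3667  ⇒  Cov = 357.3667 / 6 = 59.5611
Σ(R_m − R̄_m)² = 268.7683  ⇒  Var(R_m) = 268.7683 / 6 = 44.7947
β = Cov / Var(R_m) = 59.5611 / 44.7947 = 1.3296
MRP = 13.46% − 4.64% = 8.82%
E(R) = R_f + β × MRP = 4.64% + 1.3296 × 8.82% = 16.37%

16.37%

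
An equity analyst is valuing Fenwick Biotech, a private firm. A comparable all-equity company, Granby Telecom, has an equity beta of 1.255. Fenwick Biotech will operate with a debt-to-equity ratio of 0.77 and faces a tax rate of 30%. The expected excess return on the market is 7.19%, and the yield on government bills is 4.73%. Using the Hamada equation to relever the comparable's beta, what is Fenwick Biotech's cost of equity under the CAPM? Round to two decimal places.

18.62%

β_L = β_U × [1 + (1 − t)(D/E)] = 1.255 × [1 + (1 − 0.30) × 0.77]
    = 1.255 × [1 + 0.70 × 0.77] = 1.255 × 1.5390 = 1.9314
E(R) = R_f + β_L × MRP = 4.73% + 1.9314 × 7.19% = 18.62%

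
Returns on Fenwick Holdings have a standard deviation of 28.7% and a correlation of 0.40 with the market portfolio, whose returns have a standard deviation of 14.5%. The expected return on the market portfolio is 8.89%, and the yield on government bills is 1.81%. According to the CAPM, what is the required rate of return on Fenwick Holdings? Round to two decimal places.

β = ρ × σ_i / σ_m = 0.40 × 28.7% / 14.5% = 0.7917
MRP = 8.89% − 1.81% = 7.08%
E(R) = 1.81% + 0.7917 × 7.08% = 7.42%

7.42%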